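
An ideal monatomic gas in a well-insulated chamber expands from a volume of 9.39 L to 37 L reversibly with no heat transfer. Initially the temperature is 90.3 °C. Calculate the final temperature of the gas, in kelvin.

For a reversible adiabat TV^(γ−1) is constant, so T₂ = T₁ (V₁/V₂)^(γ−1).
For a monatomic ideal gas γ = 5/3, so γ−1 = 2/3.
T₁ = 90.3 °C = 363.4 K.
T₂ = 363.4 × (9.39/37)^(2/3) = 145.7 K.

T₂ ≈ 146 K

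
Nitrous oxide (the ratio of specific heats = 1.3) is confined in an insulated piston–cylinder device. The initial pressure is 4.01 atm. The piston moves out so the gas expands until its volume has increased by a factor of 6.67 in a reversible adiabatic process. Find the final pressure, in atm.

P₂ ≈ 0.340 atm

Adiabatic: P₁V₁^γ = P₂V₂^γ ⇒ P₂ = P₁ (V₁/V₂)^γ.
P₂ = 4.01 × (1/6.67)^(1.3) = 0.3402 atm.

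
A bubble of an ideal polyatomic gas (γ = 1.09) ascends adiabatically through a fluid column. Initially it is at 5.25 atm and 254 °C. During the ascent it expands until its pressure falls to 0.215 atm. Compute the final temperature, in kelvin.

T₂ ≈ 405 K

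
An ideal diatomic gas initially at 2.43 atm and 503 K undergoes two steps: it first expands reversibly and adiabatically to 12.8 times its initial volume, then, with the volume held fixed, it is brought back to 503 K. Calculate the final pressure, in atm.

For a diatomic ideal gas γ = 7/5.
Adiabatic step (PV^γ = const): P₂ = 2.43×(1/12.8)^(7/5) = 0.06847 atm; T₂ = 503×(1/12.8)^(2/5) = 181.4 K.
Isochoric: P₃ = P₂(T₃/T₂) = 0.06847 × (503/181.4) = 0.1898 atm.

P₃ ≈ 0.190 atm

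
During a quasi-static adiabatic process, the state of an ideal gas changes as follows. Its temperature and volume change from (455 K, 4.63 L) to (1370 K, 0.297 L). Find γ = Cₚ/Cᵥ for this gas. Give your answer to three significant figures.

γ ≈ 1.40

TV^(γ−1) = const ⇒ γ − 1 = ln(T₂/T₁) / ln(V₁/V₂).
γ = 1 + ln(1370/455) / ln(4.63/0.297) = 1.401.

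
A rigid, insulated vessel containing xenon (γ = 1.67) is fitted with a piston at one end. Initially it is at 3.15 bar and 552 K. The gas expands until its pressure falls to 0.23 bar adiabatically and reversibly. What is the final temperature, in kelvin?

T₂ ≈ 193 K

Adiabatic: T₂/T₁ = (P₂/P₁)^((γ−1)/γ).
T₂ = 552 × (0.23/3.15)^(0.401) = 193.2 K.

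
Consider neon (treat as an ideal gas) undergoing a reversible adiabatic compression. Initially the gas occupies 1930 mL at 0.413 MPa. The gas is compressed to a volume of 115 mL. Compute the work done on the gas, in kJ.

γ = 5/3 for a monatomic ideal gas.
P₂ = P₁(V₁/V₂)^γ = 0.413×(1930/115)^(5/3) = 45.43 MPa.
For a reversible adiabat, W_by_gas = (P₁V₁ − P₂V₂)/(γ−1).
W_by = (413000×0.00193 − 4.543×10^7×0.000115) / (2/3) = -6642 J.
W_on_gas = −W_by = 6642 J.

W ≈ 6.64 kJ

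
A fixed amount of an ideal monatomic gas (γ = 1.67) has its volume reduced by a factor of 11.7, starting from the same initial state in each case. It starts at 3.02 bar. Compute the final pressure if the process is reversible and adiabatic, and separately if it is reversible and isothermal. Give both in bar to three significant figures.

Isothermal: P₂ = P₁(V₁/V₂) = 3.02×11.7 = 35.33 bar.
Adiabatic: P₂ = P₁(V₁/V₂)^γ = 3.02×11.7^(1.67) = 183.6 bar.

adiabatic: 184 bar; isothermal: 35.3 bar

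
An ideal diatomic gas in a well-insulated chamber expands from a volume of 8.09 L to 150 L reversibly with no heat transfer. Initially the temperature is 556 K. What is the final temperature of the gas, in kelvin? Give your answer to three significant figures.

Adiabatic: T₁V₁^(γ−1) = T₂V₂^(γ−1) ⇒ T₂ = T₁ (V₁/V₂)^(γ−1).
For a diatomic ideal gas γ = 7/5, so γ−1 = 2/5.
T₂ = 556 × (8.09/150)^(2/5) = 172.9 K.

T₂ ≈ 173 K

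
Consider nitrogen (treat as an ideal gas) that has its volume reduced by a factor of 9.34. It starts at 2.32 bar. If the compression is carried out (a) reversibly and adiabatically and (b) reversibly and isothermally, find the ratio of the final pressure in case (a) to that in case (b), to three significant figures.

For a diatomic ideal gas γ = 7/5.
Isothermal: P_b = P₁(V₁/V₂) = 2.32×9.34.
Adiabatic: P_a = P₁(V₁/V₂)^γ = 2.32×9.34^(7/5).
P_a/P_b = (V₁/V₂)^(γ−1) = 9.34^(2/5) = 2.444.

P_adiabatic / P_isothermal ≈ 2.44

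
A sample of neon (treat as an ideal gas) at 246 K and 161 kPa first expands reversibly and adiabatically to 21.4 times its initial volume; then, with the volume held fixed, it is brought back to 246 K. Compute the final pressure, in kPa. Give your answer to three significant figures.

For a monatomic ideal gas γ = 5/3.
Adiabatic step (PV^γ = const): P₂ = 161×(1/21.4)^(5/3) = 0.976 kPa; T₂ = 246×(1/21.4)^(2/3) = 31.91 K.
Isochoric: P₃ = P₂(T₃/T₂) = 0.976 × (246/31.91) = 7.523 kPa.

P₃ ≈ 7.52 kPa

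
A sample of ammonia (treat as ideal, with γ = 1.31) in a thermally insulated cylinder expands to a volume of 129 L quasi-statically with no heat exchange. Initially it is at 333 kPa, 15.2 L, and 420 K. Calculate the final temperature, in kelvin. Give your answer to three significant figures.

Adiabatic: T₁V₁^(γ−1) = T₂V₂^(γ−1) ⇒ T₂ = T₁ (V₁/V₂)^(γ−1).
T₂ = 420 × (15.2/129)^(0.31) = 216.4 K.

T₂ ≈ 216 K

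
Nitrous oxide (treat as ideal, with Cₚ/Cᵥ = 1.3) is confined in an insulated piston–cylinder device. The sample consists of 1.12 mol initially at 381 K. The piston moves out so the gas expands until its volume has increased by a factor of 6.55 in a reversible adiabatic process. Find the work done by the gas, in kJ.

Adiabatic: T₁V₁^(γ−1) = T₂V₂^(γ−1) ⇒ T₂ = T₁ (V₁/V₂)^(γ−1).
T₂ = 381 × (1/6.55)^(0.3) = 216.8 K.
Q = 0, so ΔU = W_on_gas = nCᵥΔT with Cᵥ = R/(γ−1) = 27.71 J/(mol·K).
ΔU = 1.12 × 27.71 × (216.8 − 381) = -5097 J.
Work done by the gas = −ΔU = 5097 J.

W ≈ 5.10 kJ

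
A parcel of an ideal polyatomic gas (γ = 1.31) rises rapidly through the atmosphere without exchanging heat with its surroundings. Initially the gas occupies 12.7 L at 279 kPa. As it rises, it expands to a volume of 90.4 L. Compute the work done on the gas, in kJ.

W ≈ -5.21 kJ

P₂ = P₁(V₁/V₂)^γ = 279×(12.7/90.4)^(1.31) = 21.33 kPa.
For a reversible adiabat, W_by_gas = (P₁V₁ − P₂V₂)/(γ−1).
W_by = (279000×0.0127 − 21330×0.0904) / (0.31) = 5210 J.
W_on_gas = −W_by = -5210 J.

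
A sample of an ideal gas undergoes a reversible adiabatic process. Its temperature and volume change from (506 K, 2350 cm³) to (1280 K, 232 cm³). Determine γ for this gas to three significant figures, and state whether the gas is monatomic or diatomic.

γ ≈ 1.40; diatomic

TV^(γ−1) = const ⇒ γ − 1 = ln(T₂/T₁) / ln(V₁/V₂).
γ = 1 + ln(1280/506) / ln(2350/232) = 1.401.
γ ≈ 1.40 is close to 7/5, so the gas is diatomic.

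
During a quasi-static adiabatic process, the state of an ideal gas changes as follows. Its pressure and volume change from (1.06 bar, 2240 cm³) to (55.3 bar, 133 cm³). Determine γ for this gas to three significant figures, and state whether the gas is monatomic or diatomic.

PV^γ = const ⇒ γ = ln(P₂/P₁) / ln(V₁/V₂).
γ = ln(55.3/1.06) / ln(2240/133) = 1.4.
γ ≈ 1.40 is close to 7/5, so the gas is diatomic.

γ ≈ 1.40; diatomic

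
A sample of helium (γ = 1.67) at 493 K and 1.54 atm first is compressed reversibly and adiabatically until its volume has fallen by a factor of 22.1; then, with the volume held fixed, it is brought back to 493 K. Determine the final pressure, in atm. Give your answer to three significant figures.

P₃ ≈ 34.0 atm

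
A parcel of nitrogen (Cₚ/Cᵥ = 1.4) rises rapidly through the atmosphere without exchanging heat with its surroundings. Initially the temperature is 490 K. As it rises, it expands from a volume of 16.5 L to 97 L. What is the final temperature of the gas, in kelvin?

T₂ ≈ 241 K

Adiabatic: T₁V₁^(γ−1) = T₂V₂^(γ−1) ⇒ T₂ = T₁ (V₁/V₂)^(γ−1).
T₂ = 490 × (16.5/97)^(0.4) = 241.3 K.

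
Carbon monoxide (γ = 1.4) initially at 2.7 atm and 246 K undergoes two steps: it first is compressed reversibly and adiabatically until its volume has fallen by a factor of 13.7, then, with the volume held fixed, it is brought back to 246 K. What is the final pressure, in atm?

P₃ ≈ 37.0 atm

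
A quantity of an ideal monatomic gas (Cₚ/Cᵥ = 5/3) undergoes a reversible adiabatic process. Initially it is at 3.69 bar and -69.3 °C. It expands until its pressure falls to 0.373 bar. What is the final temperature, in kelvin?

Along an adiabat T P^((1−γ)/γ) is constant, so T₂ = T₁ (P₂/P₁)^((γ−1)/γ).
T₁ = -69.3 °C = 203.8 K.
T₂ = 203.8 × (0.373/3.69)^(2/5) = 81.5 K.

T₂ ≈ 81.5 K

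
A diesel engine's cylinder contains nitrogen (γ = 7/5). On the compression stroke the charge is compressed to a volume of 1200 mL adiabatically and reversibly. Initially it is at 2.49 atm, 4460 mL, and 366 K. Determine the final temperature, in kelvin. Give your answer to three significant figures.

Adiabatic: T₁V₁^(γ−1) = T₂V₂^(γ−1) ⇒ T₂ = T₁ (V₁/V₂)^(γ−1).
T₂ = 366 × (4460/1200)^(2/5) = 618.8 K.

T₂ ≈ 619 K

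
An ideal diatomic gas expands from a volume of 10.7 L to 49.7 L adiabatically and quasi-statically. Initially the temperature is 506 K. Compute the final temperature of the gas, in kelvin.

T₂ ≈ 274 K

For a reversible adiabat TV^(γ−1) is constant, so T₂ = T₁ (V₁/V₂)^(γ−1).
For a diatomic ideal gas γ = 7/5, so γ−1 = 2/5.
T₂ = 506 × (10.7/49.7)^(2/5) = 273.8 K.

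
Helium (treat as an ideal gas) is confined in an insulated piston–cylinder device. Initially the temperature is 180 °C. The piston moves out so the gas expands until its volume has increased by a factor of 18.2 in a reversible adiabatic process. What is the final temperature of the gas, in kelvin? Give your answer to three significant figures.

For a reversible adiabat TV^(γ−1) is constant, so T₂ = T₁ (V₁/V₂)^(γ−1).
For a monatomic ideal gas γ = 5/3, so γ−1 = 2/3.
T₁ = 180 °C = 453.1 K.
T₂ = 453.1 × (1/18.2)^(2/3) = 65.49 K.

T₂ ≈ 65.5 K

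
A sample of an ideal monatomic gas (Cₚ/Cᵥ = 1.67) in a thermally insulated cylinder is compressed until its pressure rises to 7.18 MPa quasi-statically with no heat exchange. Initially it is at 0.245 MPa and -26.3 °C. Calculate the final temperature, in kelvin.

Along an adiabat T P^((1−γ)/γ) is constant, so T₂ = T₁ (P₂/P₁)^((γ−1)/γ).
T₁ = -26.3 °C = 246.8 K.
T₂ = 246.8 × (7.18/0.245)^(0.401) = 957.1 K.

T₂ ≈ 957 K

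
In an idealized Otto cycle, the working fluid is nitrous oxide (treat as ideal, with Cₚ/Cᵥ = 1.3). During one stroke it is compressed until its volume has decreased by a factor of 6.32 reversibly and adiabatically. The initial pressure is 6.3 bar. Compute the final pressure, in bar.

P₂ ≈ 69.2 bar

Since PV^γ is constant along a reversible adiabat, P₂ = P₁ (V₁/V₂)^γ.
P₂ = 6.3 × 6.32^(1.3) = 69.23 bar.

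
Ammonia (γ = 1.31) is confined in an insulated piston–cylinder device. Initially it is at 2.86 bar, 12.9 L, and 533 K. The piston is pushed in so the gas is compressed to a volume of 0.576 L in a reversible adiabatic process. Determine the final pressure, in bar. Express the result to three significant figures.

P₂ ≈ 168 bar

Since PV^γ is constant along a reversible adiabat, P₂ = P₁ (V₁/V₂)^γ.
P₂ = 2.86 × (12.9/0.576)^(1.31) = 167.9 bar.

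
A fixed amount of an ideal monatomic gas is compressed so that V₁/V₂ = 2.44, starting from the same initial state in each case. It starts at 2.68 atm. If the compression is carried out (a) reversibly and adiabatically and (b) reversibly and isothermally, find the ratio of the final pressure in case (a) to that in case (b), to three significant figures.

For a monatomic ideal gas γ = 5/3.
Isothermal: P_b = P₁(V₁/V₂) = 2.68×2.44.
Adiabatic: P_a = P₁(V₁/V₂)^γ = 2.68×2.44^(5/3).
P_a/P_b = (V₁/V₂)^(γ−1) = 2.44^(2/3) = 1.812.

P_adiabatic / P_isothermal ≈ 1.81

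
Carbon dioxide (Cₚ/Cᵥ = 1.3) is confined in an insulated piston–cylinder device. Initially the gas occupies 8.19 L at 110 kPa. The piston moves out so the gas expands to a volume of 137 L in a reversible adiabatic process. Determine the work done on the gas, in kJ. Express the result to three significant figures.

W ≈ -1.71 kJ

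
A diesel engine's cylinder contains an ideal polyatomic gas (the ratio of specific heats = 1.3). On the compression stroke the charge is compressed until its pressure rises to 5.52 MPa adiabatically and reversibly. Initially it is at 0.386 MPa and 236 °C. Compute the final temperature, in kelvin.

T₂ ≈ 941 K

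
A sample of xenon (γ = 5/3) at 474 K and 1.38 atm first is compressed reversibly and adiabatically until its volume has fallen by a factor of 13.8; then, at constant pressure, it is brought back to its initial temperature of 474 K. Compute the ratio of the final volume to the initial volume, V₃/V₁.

V₃/V₁ ≈ 0.0126

Adiabatic step: V₂/V₁ = 0.07246; T₂ = T₁·13.8^(2/3) = 2727 K.
Isobaric step: V₃/V₂ = T₃/T₂ = 474/2727.
V₃/V₁ = (V₂/V₁)(V₃/V₂) = 0.07246 × (474/2727) = 0.0126.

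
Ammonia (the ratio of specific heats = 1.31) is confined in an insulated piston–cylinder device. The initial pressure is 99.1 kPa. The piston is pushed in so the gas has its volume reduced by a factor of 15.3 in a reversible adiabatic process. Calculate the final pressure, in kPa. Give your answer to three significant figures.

Adiabatic: P₁V₁^γ = P₂V₂^γ ⇒ P₂ = P₁ (V₁/V₂)^γ.
P₂ = 99.1 × 15.3^(1.31) = 3532 kPa.

P₂ ≈ 3530 kPa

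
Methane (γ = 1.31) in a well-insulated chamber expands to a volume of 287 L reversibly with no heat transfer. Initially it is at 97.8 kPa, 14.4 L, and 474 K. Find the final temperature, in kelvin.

T₂ ≈ 187 K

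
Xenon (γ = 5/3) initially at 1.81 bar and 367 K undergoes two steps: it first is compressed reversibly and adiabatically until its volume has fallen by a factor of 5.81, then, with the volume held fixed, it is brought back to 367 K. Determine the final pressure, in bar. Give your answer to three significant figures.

P₃ ≈ 10.5 bar

Adiabatic step (PV^γ = const): P₂ = 1.81×5.81^(5/3) = 33.99 bar; T₂ = 367×5.81^(2/3) = 1186 K.
Isochoric: P₃ = P₂(T₃/T₂) = 33.99 × (367/1186) = 10.52 bar.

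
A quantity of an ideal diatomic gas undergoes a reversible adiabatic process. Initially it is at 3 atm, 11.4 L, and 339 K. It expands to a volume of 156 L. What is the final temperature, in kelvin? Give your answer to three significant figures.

T₂ ≈ 119 K

For a reversible adiabat TV^(γ−1) is constant, so T₂ = T₁ (V₁/V₂)^(γ−1).
γ = 7/5 for a diatomic ideal gas.
T₂ = 339 × (11.4/156)^(2/5) = 119 K.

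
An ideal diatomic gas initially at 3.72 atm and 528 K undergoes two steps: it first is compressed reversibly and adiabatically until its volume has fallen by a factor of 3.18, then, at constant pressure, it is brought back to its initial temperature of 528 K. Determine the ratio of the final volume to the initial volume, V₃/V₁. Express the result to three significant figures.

V₃/V₁ ≈ 0.198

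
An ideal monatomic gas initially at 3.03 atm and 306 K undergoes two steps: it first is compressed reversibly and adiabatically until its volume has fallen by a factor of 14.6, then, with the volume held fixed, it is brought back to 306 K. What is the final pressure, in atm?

P₃ ≈ 44.2 atm

For a monatomic ideal gas γ = 5/3.
Adiabatic step (PV^γ = const): P₂ = 3.03×14.6^(5/3) = 264.3 atm; T₂ = 306×14.6^(2/3) = 1828 K.
Isochoric: P₃ = P₂(T₃/T₂) = 264.3 × (306/1828) = 44.24 atm.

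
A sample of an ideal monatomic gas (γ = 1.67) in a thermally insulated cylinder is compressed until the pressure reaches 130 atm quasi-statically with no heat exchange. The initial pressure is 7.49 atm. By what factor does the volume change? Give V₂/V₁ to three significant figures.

V₂/V₁ ≈ 0.181

From PV^γ = const, V₂/V₁ = (P₁/P₂)^(1/γ).
V₂/V₁ = (7.49/130)^(0.599) = 0.1811.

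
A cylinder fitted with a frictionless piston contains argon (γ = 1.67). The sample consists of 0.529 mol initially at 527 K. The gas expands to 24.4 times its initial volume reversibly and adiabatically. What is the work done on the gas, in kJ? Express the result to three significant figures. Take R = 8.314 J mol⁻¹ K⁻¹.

W ≈ -3.05 kJ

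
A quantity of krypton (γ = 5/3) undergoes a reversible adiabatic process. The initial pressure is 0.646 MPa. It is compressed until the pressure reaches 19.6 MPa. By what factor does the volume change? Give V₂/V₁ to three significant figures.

V₂/V₁ ≈ 0.129

From PV^γ = const, V₂/V₁ = (P₁/P₂)^(1/γ).
V₂/V₁ = (0.646/19.6)^(3/5) = 0.1291.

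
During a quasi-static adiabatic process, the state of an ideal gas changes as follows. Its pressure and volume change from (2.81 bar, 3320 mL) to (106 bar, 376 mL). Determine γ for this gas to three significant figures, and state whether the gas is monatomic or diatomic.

γ ≈ 1.67; monatomic

PV^γ = const ⇒ γ = ln(P₂/P₁) / ln(V₁/V₂).
γ = ln(106/2.81) / ln(3320/376) = 1.667.
γ ≈ 1.67 is close to 5/3, so the gas is monatomic.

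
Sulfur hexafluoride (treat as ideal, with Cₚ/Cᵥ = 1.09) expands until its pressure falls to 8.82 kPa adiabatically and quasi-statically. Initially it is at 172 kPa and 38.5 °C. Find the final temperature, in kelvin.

Adiabatic: T₂/T₁ = (P₂/P₁)^((γ−1)/γ).
T₁ = 38.5 °C = 311.6 K.
T₂ = 311.6 × (8.82/172)^(0.0826) = 243.9 K.

T₂ ≈ 244 K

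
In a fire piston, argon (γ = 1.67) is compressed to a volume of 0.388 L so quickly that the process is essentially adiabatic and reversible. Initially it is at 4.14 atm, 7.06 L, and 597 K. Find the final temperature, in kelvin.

Adiabatic: T₁V₁^(γ−1) = T₂V₂^(γ−1) ⇒ T₂ = T₁ (V₁/V₂)^(γ−1).
T₂ = 597 × (7.06/0.388)^(0.67) = 4170 K.

T₂ ≈ 4170 K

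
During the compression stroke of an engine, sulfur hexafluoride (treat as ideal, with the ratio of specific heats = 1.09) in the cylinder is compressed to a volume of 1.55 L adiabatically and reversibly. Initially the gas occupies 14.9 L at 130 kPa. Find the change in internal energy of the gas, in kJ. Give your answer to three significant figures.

ΔU ≈ 4.86 kJ

P₂ = P₁(V₁/V₂)^γ = 130×(14.9/1.55)^(1.09) = 1532 kPa.
For a reversible adiabat, W_by_gas = (P₁V₁ − P₂V₂)/(γ−1).
W_by = (130000×0.0149 − 1.532×10^6×0.00155) / (0.09) = -4862 J.
Q = 0 ⇒ ΔU = −W_by = 4862 J.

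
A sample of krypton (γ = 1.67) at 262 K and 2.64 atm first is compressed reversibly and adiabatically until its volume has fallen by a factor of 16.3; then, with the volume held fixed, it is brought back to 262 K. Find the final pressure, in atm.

Adiabatic step (PV^γ = const): P₂ = 2.64×16.3^(1.67) = 279.2 atm; T₂ = 262×16.3^(0.67) = 1700 K.
Isochoric: P₃ = P₂(T₃/T₂) = 279.2 × (262/1700) = 43.03 atm.

P₃ ≈ 43.0 atm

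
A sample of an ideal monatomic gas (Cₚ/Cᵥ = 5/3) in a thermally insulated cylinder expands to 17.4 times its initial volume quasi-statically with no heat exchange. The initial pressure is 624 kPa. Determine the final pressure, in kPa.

Since PV^γ is constant along a reversible adiabat, P₂ = P₁ (V₁/V₂)^γ.
P₂ = 624 × (1/17.4)^(5/3) = 5.341 kPa.

P₂ ≈ 5.34 kPa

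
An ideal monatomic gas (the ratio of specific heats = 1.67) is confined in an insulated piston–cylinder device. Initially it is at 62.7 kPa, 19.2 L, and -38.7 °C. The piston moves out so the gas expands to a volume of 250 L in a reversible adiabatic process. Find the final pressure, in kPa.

P₂ ≈ 0.863 kPa

Since PV^γ is constant along a reversible adiabat, P₂ = P₁ (V₁/V₂)^γ.
P₂ = 62.7 × (19.2/250)^(1.67) = 0.8626 kPa.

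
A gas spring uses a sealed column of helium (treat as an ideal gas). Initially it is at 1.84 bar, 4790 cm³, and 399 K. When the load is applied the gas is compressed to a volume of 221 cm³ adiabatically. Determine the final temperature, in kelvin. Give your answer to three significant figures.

T₂ ≈ 3100 K

For a reversible adiabat TV^(γ−1) is constant, so T₂ = T₁ (V₁/V₂)^(γ−1).
γ = 5/3 for a monatomic ideal gas.
T₂ = 399 × (4790/221)^(2/3) = 3102 K.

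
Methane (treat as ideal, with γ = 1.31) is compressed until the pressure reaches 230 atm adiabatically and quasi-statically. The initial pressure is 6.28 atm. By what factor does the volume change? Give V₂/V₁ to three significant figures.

V₂/V₁ ≈ 0.0640

From PV^γ = const, V₂/V₁ = (P₁/P₂)^(1/γ).
V₂/V₁ = (6.28/230)^(0.763) = 0.06402.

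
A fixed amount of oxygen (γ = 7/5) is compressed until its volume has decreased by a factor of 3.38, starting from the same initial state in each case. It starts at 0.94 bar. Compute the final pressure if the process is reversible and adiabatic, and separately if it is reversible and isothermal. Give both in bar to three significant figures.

Isothermal: P₂ = P₁(V₁/V₂) = 0.94×3.38 = 3.177 bar.
Adiabatic: P₂ = P₁(V₁/V₂)^γ = 0.94×3.38^(7/5) = 5.171 bar.

adiabatic: 5.17 bar; isothermal: 3.18 bar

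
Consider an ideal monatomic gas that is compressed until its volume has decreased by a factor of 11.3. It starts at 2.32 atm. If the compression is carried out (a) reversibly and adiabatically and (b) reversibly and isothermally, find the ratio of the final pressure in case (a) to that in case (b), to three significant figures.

P_adiabatic / P_isothermal ≈ 5.04

For a monatomic ideal gas γ = 5/3.
Isothermal: P_b = P₁(V₁/V₂) = 2.32×11.3.
Adiabatic: P_a = P₁(V₁/V₂)^γ = 2.32×11.3^(5/3).
P_a/P_b = (V₁/V₂)^(γ−1) = 11.3^(2/3) = 5.036.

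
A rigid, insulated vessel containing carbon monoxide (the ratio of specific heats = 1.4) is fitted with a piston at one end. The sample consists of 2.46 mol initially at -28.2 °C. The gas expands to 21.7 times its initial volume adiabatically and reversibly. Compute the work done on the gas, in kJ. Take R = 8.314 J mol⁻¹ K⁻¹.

Adiabatic: T₁V₁^(γ−1) = T₂V₂^(γ−1) ⇒ T₂ = T₁ (V₁/V₂)^(γ−1).
T₁ = -28.2 °C = 244.9 K.
T₂ = 244.9 × (1/21.7)^(0.4) = 71.53 K.
Q = 0, so ΔU = W_on_gas = nCᵥΔT with Cᵥ = R/(γ−1) = 20.79 J/(mol·K).
ΔU = 2.46 × 20.79 × (71.53 − 244.9) = -8867 J.

W ≈ -8.87 kJ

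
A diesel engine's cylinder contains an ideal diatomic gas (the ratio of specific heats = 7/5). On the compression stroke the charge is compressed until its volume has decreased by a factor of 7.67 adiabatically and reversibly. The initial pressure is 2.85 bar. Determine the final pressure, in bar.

P₂ ≈ 49.4 bar

Since PV^γ is constant along a reversible adiabat, P₂ = P₁ (V₁/V₂)^γ.
P₂ = 2.85 × 7.67^(7/5) = 49.38 bar.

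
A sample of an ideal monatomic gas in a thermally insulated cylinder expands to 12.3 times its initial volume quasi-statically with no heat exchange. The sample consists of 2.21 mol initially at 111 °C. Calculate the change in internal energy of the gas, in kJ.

Adiabatic: T₁V₁^(γ−1) = T₂V₂^(γ−1) ⇒ T₂ = T₁ (V₁/V₂)^(γ−1).
γ = 5/3 for a monatomic ideal gas, so γ−1 = 2/3.
T₁ = 111 °C = 384.1 K.
T₂ = 384.1 × (1/12.3)^(2/3) = 72.09 K.
Q = 0, so ΔU = W_on_gas = nCᵥΔT with Cᵥ = R/(γ−1) = 12.47 J/(mol·K).
ΔU = 2.21 × 12.47 × (72.09 − 384.1) = -8601 J.

ΔU ≈ -8.60 kJ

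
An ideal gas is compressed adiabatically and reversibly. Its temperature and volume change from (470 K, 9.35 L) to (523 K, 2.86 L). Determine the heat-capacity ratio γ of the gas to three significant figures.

γ ≈ 1.09

TV^(γ−1) = const ⇒ γ − 1 = ln(T₂/T₁) / ln(V₁/V₂).
γ = 1 + ln(523/470) / ln(9.35/2.86) = 1.09.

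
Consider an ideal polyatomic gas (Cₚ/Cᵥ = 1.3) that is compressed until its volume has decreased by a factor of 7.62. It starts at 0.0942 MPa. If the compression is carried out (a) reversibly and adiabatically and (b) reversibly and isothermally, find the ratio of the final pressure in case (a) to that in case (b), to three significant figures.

P_adiabatic / P_isothermal ≈ 1.84

Isothermal: P_b = P₁(V₁/V₂) = 0.0942×7.62.
Adiabatic: P_a = P₁(V₁/V₂)^γ = 0.0942×7.62^(1.3).
P_a/P_b = (V₁/V₂)^(γ−1) = 7.62^(0.3) = 1.839.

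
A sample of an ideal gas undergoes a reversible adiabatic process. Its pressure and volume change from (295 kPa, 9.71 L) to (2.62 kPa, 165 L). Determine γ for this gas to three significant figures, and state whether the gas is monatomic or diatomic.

γ ≈ 1.67; monatomic

PV^γ = const ⇒ γ = ln(P₂/P₁) / ln(V₁/V₂).
γ = ln(2.62/295) / ln(9.71/165) = 1.668.
γ ≈ 1.67 is close to 5/3, so the gas is monatomic.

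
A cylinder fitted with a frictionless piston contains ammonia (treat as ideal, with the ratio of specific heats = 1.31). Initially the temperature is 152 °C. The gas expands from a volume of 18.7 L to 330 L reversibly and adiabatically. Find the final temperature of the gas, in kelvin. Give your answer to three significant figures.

T₂ ≈ 175 K

Adiabatic: T₁V₁^(γ−1) = T₂V₂^(γ−1) ⇒ T₂ = T₁ (V₁/V₂)^(γ−1).
T₁ = 152 °C = 425.1 K.
T₂ = 425.1 × (18.7/330)^(0.31) = 174.6 K.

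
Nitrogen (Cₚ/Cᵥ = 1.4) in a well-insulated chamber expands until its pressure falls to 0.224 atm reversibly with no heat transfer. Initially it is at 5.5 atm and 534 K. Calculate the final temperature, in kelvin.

T₂ ≈ 214 K

Along an adiabat T P^((1−γ)/γ) is constant, so T₂ = T₁ (P₂/P₁)^((γ−1)/γ).
T₂ = 534 × (0.224/5.5)^(0.286) = 214 K.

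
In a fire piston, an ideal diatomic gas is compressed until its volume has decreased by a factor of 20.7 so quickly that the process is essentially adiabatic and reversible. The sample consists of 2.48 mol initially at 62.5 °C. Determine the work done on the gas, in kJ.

W ≈ 40.8 kJ

For a reversible adiabat TV^(γ−1) is constant, so T₂ = T₁ (V₁/V₂)^(γ−1).
γ = 7/5 for a diatomic ideal gas, so γ−1 = 2/5.
T₁ = 62.5 °C = 335.6 K.
T₂ = 335.6 × 20.7^(2/5) = 1128 K.
Q = 0, so ΔU = W_on_gas = nCᵥΔT with Cᵥ = R/(γ−1) = 20.79 J/(mol·K).
ΔU = 2.48 × 20.79 × (1128 − 335.6) = 40840 J.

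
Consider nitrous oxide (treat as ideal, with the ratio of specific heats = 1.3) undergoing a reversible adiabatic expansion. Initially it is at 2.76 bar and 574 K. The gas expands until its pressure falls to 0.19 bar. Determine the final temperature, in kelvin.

Adiabatic: T₂/T₁ = (P₂/P₁)^((γ−1)/γ).
T₂ = 574 × (0.19/2.76)^(0.231) = 309.5 K.

T₂ ≈ 310 K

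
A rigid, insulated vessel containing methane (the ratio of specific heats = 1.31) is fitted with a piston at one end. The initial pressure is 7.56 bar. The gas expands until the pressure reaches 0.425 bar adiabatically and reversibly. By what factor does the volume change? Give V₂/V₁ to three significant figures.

V₂/V₁ ≈ 9.00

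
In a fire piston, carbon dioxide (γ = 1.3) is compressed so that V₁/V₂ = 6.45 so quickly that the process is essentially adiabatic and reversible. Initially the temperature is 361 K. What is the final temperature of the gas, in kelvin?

T₂ ≈ 632 K

For a reversible adiabat TV^(γ−1) is constant, so T₂ = T₁ (V₁/V₂)^(γ−1).
T₂ = 361 × 6.45^(0.3) = 631.5 K.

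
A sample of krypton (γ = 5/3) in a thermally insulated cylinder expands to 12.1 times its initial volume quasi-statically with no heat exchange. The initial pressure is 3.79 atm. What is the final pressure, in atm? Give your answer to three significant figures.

P₂ ≈ 0.0594 atm

Adiabatic: P₁V₁^γ = P₂V₂^γ ⇒ P₂ = P₁ (V₁/V₂)^γ.
P₂ = 3.79 × (1/12.1)^(5/3) = 0.05943 atm.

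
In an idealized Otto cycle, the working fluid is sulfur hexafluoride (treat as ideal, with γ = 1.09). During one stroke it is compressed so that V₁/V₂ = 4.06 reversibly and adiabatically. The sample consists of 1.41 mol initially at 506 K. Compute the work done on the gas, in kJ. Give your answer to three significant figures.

W ≈ 8.86 kJ

Adiabatic: T₁V₁^(γ−1) = T₂V₂^(γ−1) ⇒ T₂ = T₁ (V₁/V₂)^(γ−1).
T₂ = 506 × 4.06^(0.09) = 574 K.
Q = 0, so ΔU = W_on_gas = nCᵥΔT with Cᵥ = R/(γ−1) = 92.38 J/(mol·K).
ΔU = 1.41 × 92.38 × (574 − 506) = 8858 J.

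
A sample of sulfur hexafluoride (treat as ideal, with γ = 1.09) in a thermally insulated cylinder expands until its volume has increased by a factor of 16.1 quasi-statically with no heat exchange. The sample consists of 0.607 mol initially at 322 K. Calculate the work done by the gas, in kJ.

For a reversible adiabat TV^(γ−1) is constant, so T₂ = T₁ (V₁/V₂)^(γ−1).
T₂ = 322 × (1/16.1)^(0.09) = 250.8 K.
Q = 0, so ΔU = W_on_gas = nCᵥΔT with Cᵥ = R/(γ−1) = 92.38 J/(mol·K).
ΔU = 0.607 × 92.38 × (250.8 − 322) = -3995 J.
Work done by the gas = −ΔU = 3995 J.

W ≈ 4.00 kJ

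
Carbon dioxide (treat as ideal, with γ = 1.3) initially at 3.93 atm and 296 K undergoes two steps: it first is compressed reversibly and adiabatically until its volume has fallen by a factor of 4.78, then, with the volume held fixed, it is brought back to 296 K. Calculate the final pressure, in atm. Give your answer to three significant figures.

Adiabatic step (PV^γ = const): P₂ = 3.93×4.78^(1.3) = 30.04 atm; T₂ = 296×4.78^(0.3) = 473.3 K.
Isochoric: P₃ = P₂(T₃/T₂) = 30.04 × (296/473.3) = 18.79 atm.

P₃ ≈ 18.8 atm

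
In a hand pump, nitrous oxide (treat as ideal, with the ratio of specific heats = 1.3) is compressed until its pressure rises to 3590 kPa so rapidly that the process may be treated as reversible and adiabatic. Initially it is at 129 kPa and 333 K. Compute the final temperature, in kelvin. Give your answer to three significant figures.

T₂ ≈ 717 K

Along an adiabat T P^((1−γ)/γ) is constant, so T₂ = T₁ (P₂/P₁)^((γ−1)/γ).
T₂ = 333 × (3590/129)^(0.231) = 717.4 K.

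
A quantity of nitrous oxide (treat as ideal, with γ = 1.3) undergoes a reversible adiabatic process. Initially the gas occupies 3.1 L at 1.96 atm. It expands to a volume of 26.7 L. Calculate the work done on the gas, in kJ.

P₂ = P₁(V₁/V₂)^γ = 1.96×(3.1/26.7)^(1.3) = 0.1193 atm.
For a reversible adiabat, W_by_gas = (P₁V₁ − P₂V₂)/(γ−1).
W_by = (198600×0.0031 − 12090×0.0267) / (0.3) = 976.5 J.
W_on_gas = −W_by = -976.5 J.

W ≈ -0.977 kJ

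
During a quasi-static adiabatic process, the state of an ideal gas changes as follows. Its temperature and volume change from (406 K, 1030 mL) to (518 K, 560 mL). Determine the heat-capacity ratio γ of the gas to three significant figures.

γ ≈ 1.40

TV^(γ−1) = const ⇒ γ − 1 = ln(T₂/T₁) / ln(V₁/V₂).
γ = 1 + ln(518/406) / ln(1030/560) = 1.4.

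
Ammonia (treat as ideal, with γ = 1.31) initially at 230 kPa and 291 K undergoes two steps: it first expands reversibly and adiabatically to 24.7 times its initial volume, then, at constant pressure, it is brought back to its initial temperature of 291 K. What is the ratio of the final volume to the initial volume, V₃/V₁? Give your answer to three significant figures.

Adiabatic step: V₂/V₁ = 24.7; T₂ = T₁·(1/24.7)^(0.31) = 107.7 K.
Isobaric step: V₃/V₂ = T₃/T₂ = 291/107.7.
V₃/V₁ = (V₂/V₁)(V₃/V₂) = 24.7 × (291/107.7) = 66.75.

V₃/V₁ ≈ 66.7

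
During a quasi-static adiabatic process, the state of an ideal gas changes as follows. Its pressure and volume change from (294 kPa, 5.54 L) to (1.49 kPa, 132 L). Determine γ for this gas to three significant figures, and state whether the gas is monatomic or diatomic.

γ ≈ 1.67; monatomic

PV^γ = const ⇒ γ = ln(P₂/P₁) / ln(V₁/V₂).
γ = ln(1.49/294) / ln(5.54/132) = 1.667.
γ ≈ 1.67 is close to 5/3, so the gas is monatomic.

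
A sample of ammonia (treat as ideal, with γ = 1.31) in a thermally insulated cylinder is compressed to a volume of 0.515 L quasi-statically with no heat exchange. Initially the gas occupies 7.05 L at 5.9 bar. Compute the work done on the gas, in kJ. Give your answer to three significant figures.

W ≈ 16.8 kJ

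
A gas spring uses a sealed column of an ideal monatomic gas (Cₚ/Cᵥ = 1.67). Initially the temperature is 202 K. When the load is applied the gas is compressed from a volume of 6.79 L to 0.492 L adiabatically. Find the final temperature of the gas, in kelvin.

T₂ ≈ 1170 K

For a reversible adiabat TV^(γ−1) is constant, so T₂ = T₁ (V₁/V₂)^(γ−1).
T₂ = 202 × (6.79/0.492)^(0.67) = 1172 K.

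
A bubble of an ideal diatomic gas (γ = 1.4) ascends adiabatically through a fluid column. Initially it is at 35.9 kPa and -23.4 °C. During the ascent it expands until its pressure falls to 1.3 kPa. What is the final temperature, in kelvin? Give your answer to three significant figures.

Adiabatic: T₂/T₁ = (P₂/P₁)^((γ−1)/γ).
T₁ = -23.4 °C = 249.7 K.
T₂ = 249.7 × (1.3/35.9)^(0.286) = 96.77 K.

T₂ ≈ 96.8 K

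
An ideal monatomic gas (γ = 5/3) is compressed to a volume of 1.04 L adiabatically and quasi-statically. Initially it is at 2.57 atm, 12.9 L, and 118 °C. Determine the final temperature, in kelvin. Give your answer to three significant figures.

Adiabatic: T₁V₁^(γ−1) = T₂V₂^(γ−1) ⇒ T₂ = T₁ (V₁/V₂)^(γ−1).
T₁ = 118 °C = 391.1 K.
T₂ = 391.1 × (12.9/1.04)^(2/3) = 2096 K.

T₂ ≈ 2100 K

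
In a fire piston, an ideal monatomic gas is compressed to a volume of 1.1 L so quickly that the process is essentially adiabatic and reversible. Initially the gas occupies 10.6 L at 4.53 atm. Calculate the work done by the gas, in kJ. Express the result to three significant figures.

W ≈ -25.8 kJ

γ = 5/3 for a monatomic ideal gas.
P₂ = P₁(V₁/V₂)^γ = 4.53×(10.6/1.1)^(5/3) = 197.7 atm.
For a reversible adiabat, W_by_gas = (P₁V₁ − P₂V₂)/(γ−1).
W_by = (459000×0.0106 − 2.003×10^7×0.0011) / (2/3) = -25750 J.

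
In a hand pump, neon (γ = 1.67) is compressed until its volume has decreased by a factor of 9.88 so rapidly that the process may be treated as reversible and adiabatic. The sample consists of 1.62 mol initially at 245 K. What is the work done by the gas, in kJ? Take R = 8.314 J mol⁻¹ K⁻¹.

W ≈ -17.9 kJ

For a reversible adiabat TV^(γ−1) is constant, so T₂ = T₁ (V₁/V₂)^(γ−1).
T₂ = 245 × 9.88^(0.67) = 1137 K.
Q = 0, so ΔU = W_on_gas = nCᵥΔT with Cᵥ = R/(γ−1) = 12.41 J/(mol·K).
ΔU = 1.62 × 12.41 × (1137 − 245) = 17930 J.
Work done by the gas = −ΔU = -17930 J.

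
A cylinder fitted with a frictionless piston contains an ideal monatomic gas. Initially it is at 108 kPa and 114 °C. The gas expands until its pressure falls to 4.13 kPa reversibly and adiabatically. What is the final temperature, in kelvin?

T₂ ≈ 105 K

Adiabatic: T₂/T₁ = (P₂/P₁)^((γ−1)/γ).
For a monatomic ideal gas γ = 5/3, so (γ−1)/γ = 2/5.
T₁ = 114 °C = 387.1 K.
T₂ = 387.1 × (4.13/108)^(2/5) = 104.9 K.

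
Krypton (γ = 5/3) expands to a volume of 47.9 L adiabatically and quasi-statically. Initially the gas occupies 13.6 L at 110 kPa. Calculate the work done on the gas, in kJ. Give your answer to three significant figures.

W ≈ -1.27 kJ

P₂ = P₁(V₁/V₂)^γ = 110×(13.6/47.9)^(5/3) = 13.49 kPa.
For a reversible adiabat, W_by_gas = (P₁V₁ − P₂V₂)/(γ−1).
W_by = (110000×0.0136 − 13490×0.0479) / (2/3) = 1275 J.
W_on_gas = −W_by = -1275 J.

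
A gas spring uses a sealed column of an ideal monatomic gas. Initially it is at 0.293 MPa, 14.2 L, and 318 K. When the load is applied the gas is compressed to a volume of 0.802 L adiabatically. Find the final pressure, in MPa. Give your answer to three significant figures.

Since PV^γ is constant along a reversible adiabat, P₂ = P₁ (V₁/V₂)^γ.
γ = 5/3 for a monatomic ideal gas.
P₂ = 0.293 × (14.2/0.802)^(5/3) = 35.24 MPa.

P₂ ≈ 35.2 MPa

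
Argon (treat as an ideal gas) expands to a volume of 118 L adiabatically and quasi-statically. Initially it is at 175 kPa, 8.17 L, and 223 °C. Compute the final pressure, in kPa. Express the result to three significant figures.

Since PV^γ is constant along a reversible adiabat, P₂ = P₁ (V₁/V₂)^γ.
γ = 5/3 for a monatomic ideal gas.
P₂ = 175 × (8.17/118)^(5/3) = 2.043 kPa.

P₂ ≈ 2.04 kPa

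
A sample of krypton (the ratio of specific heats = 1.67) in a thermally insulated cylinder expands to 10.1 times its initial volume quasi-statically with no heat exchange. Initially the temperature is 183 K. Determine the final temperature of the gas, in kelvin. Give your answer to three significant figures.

T₂ ≈ 38.9 K

Adiabatic: T₁V₁^(γ−1) = T₂V₂^(γ−1) ⇒ T₂ = T₁ (V₁/V₂)^(γ−1).
T₂ = 183 × (1/10.1)^(0.67) = 38.86 K.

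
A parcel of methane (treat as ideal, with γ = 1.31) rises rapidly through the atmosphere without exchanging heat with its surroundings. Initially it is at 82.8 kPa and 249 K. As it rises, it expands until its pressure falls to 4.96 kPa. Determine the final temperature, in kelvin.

Adiabatic: T₂/T₁ = (P₂/P₁)^((γ−1)/γ).
T₂ = 249 × (4.96/82.8)^(0.237) = 127.9 K.

T₂ ≈ 128 K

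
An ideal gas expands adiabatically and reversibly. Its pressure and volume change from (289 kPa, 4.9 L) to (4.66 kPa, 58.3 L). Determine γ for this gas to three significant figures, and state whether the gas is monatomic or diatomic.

γ ≈ 1.67; monatomic

PV^γ = const ⇒ γ = ln(P₂/P₁) / ln(V₁/V₂).
γ = ln(4.66/289) / ln(4.9/58.3) = 1.667.
γ ≈ 1.67 is close to 5/3, so the gas is monatomic.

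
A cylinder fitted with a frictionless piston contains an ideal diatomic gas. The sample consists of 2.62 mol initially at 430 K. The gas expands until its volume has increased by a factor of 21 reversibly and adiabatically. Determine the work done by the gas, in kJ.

W ≈ 16.5 kJ

Adiabatic: T₁V₁^(γ−1) = T₂V₂^(γ−1) ⇒ T₂ = T₁ (V₁/V₂)^(γ−1).
γ = 7/5 for a diatomic ideal gas, so γ−1 = 2/5.
T₂ = 430 × (1/21)^(2/5) = 127.2 K.
Q = 0, so ΔU = W_on_gas = nCᵥΔT with Cᵥ = R/(γ−1) = 20.79 J/(mol·K).
ΔU = 2.62 × 20.79 × (127.2 − 430) = -16490 J.
Work done by the gas = −ΔU = 16490 J.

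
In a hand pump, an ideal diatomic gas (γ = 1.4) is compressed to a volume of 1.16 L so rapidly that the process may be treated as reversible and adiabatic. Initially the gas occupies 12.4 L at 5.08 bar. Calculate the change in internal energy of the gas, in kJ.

ΔU ≈ 24.9 kJ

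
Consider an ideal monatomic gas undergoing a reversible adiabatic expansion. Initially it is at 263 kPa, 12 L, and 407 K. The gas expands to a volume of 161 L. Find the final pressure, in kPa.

P₂ ≈ 3.47 kPa

Adiabatic: P₁V₁^γ = P₂V₂^γ ⇒ P₂ = P₁ (V₁/V₂)^γ.
γ = 5/3 for a monatomic ideal gas.
P₂ = 263 × (12/161)^(5/3) = 3.472 kPa.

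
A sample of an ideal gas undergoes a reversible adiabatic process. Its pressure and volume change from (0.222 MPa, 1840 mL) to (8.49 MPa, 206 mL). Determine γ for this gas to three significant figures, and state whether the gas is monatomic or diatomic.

γ ≈ 1.66; monatomic

PV^γ = const ⇒ γ = ln(P₂/P₁) / ln(V₁/V₂).
γ = ln(8.49/0.222) / ln(1840/206) = 1.664.
γ ≈ 1.66 is close to 5/3, so the gas is monatomic.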